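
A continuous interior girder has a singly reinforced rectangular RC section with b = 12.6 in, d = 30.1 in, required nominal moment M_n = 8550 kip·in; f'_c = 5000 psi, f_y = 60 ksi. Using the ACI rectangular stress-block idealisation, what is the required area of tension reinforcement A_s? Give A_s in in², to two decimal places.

A_s ≈ 5.25 in²

From M_n = 0.85 f'_c a b (d − a/2):
a = d − √(d² − 2M_n/(0.85 f'_c b)) = 30.1 − √(30.1² − 2 × 8550/(0.85 × 5 × 12.6)) = 5.878 in.
A_s = 0.85 f'_c a b / f_y = 0.85 × 5 × 5.878 × 12.6 / 60 = 5.246 in².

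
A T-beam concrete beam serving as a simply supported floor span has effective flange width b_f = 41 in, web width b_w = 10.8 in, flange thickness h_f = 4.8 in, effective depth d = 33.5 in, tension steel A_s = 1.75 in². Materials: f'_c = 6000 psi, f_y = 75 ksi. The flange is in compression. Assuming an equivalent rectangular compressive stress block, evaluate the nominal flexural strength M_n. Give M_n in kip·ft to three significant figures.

Tension: T = A_s f_y = 1.75 × 75 = 131.25 kips.
Try a within the flange: a = T/(0.85 f'_c b_f) = 131.25/(0.85 × 6 × 41) = 0.628 in.
Since a = 0.628 ≤ h_f = 4.8 in, the stress block lies entirely in the flange; analyse as a rectangular beam of width b_f.
M_n = T(d − a/2) = 131.25 × (33.5 − 0.314) = 4355.7 kip·in.
M_n = 4355.7/12 = 362.98 kip·ft.

M_n ≈ 363 kip·ft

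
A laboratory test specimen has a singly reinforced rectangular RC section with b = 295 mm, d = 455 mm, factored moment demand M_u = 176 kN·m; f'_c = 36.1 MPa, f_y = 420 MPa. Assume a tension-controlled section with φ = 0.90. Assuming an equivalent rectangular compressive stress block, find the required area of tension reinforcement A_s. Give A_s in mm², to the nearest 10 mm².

A_s ≈ 1080 mm²

M_n = M_u/φ = 176/0.90 = 195.556 kN·m.
With M_n = 0.85 f'_c a b (d − a/2), solve the quadratic for a:
a = d − √(d² − 2M_n/(0.85 f'_c b)) = 455 − √(455² − 2 × 195.556×10⁶/(0.85 × 36.1 × 295)) = 50.26 mm.
A_s = 0.85 f'_c a b / f_y = 0.85 × 36.1 × 50.26 × 295 / 420 = 1083.2 mm².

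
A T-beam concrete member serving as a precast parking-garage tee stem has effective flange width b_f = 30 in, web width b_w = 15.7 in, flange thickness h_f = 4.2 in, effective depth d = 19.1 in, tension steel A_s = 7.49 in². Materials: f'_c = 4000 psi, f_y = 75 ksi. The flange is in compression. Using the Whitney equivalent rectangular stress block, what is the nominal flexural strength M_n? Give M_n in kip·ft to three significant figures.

M_n ≈ 759 kip·ft

Tension: T = A_s f_y = 7.49 × 75 = 561.75 kips.
Try a within the flange: a = T/(0.85 f'_c b_f) = 561.75/(0.85 × 4 × 30) = 5.507 in.
a = 5.507 > h_f = 4.2 in: the block extends into the web. Split into flange-overhang and web parts.
C_f = 0.85 f'_c (b_f − b_w) h_f = 0.85 × 4 × (30 − 15.7) × 4.2 = 204.2 kips.
Remaining web compression depth: a_w = (T − C_f)/(0.85 f'_c b_w) = (561.75 − 204.2)/(0.85 × 4 × 15.7) = 6.698 in.
M_n = C_f(d − h_f/2) + (T − C_f)(d − a_w/2) = 204.2 × (19.1 − 2.1) + 357.55 × (19.1 − 3.349) = 3471.4 + 5631.8 = 9103.2 kip·in.
M_n = 9103.2/12 = 758.60 kip·ft.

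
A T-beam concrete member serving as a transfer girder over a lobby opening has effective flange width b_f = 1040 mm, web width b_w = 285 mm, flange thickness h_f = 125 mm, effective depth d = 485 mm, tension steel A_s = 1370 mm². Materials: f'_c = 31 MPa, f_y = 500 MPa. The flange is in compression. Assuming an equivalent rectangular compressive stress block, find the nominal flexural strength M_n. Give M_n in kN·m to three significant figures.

Tension: T = A_s f_y = 1370 × 500 = 685000 N.
Try a within the flange: a = T/(0.85 f'_c b_f) = 685000/(0.85 × 31 × 1040) = 25.00 mm.
Since a = 25.00 ≤ h_f = 125 mm, the stress block lies entirely in the flange; analyse as a rectangular beam of width b_f.
M_n = T(d − a/2) = 685000 × (485 − 12.5) = 323.66 × 10⁶ N·mm.
M_n = 323.66 kN·m.

M_n ≈ 324 kN·m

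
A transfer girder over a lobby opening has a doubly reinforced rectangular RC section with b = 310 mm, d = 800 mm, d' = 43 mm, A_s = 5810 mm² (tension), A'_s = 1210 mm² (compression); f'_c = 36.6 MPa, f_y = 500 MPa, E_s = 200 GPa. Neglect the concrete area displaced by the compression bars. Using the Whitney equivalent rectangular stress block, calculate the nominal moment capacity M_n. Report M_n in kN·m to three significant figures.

M_n ≈ 2020 kN·m

Assume both tension and compression steel yield.
Net tension couple steel: A_s − A'_s = 4600 mm².
a = (A_s − A'_s) f_y / (0.85 f'_c b) = 2300000/(0.85 × 36.6 × 310) = 238.49 mm.
c = a/β₁ = 238.49/0.789 = 302.27 mm; ε'_s = 0.003(c − d')/c = 0.0026 ≥ f_y/E_s = 0.0025, so compression steel does yield.
M_n = (A_s − A'_s) f_y (d − a/2) + A'_s f_y (d − d') = [2300000 × (800 − 119.245) + 605000 × (800 − 43)] × 10⁻⁶ = 1565.74 + 457.99 = 2023.73 kN·m.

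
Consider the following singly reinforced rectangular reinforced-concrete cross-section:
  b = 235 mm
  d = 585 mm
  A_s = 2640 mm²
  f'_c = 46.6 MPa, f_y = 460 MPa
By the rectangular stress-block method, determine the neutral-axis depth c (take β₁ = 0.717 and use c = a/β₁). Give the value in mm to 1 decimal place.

T = A_s f_y = 2640 × 460 = 1214400 N = 1214.4 kN.
Setting C = 0.85 f'_c a b equal to T: a = 1214400/(0.85 × 46.6 × 235) = 130.464 mm.
With β₁ = 0.717, c = a/β₁ = 130.464/0.717 = 182.0 mm.

c ≈ 182.0 mm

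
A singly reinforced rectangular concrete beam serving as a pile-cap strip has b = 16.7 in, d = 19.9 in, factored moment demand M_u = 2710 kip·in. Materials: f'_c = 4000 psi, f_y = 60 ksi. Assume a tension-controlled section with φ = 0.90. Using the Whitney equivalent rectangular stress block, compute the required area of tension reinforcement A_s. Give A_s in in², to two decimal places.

M_n = M_u/φ = 2710/0.90 = 3011.11 kip·in.
From M_n = 0.85 f'_c a b (d − a/2):
a = d − √(d² − 2M_n/(0.85 f'_c b)) = 19.9 − √(19.9² − 2 × 3011.11/(0.85 × 4 × 16.7)) = 2.872 in.
A_s = 0.85 f'_c a b / f_y = 0.85 × 4 × 2.872 × 16.7 / 60 = 2.718 in².

A_s ≈ 2.72 in²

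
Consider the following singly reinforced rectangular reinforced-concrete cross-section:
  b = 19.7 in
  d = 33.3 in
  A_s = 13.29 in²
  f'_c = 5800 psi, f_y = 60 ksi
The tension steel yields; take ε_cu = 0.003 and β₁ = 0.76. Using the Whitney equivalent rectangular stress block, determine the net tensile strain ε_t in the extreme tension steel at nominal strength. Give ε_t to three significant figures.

a = A_s f_y/(0.85 f'_c b) = 8.210 in.
β₁ = 0.76, so c = a/β₁ = 8.210/0.76 = 10.803 in.
From the linear strain diagram with ε_cu = 0.003: ε_t = 0.003 (d − c)/c = 0.003 × (33.3 − 10.803)/10.803 = 0.00625.
Since ε_t ≥ 0.005, the section is tension-controlled.

ε_t ≈ 0.00625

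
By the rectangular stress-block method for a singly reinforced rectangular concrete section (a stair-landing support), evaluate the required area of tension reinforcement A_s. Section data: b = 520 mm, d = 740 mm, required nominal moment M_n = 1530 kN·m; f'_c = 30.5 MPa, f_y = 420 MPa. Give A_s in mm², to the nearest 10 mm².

A_s ≈ 5580 mm²

With M_n = 0.85 f'_c a b (d − a/2), solve the quadratic for a:
a = d − √(d² − 2M_n/(0.85 f'_c b)) = 740 − √(740² − 2 × 1530×10⁶/(0.85 × 30.5 × 520)) = 173.77 mm.
A_s = 0.85 f'_c a b / f_y = 0.85 × 30.5 × 173.77 × 520 / 420 = 5577.6 mm².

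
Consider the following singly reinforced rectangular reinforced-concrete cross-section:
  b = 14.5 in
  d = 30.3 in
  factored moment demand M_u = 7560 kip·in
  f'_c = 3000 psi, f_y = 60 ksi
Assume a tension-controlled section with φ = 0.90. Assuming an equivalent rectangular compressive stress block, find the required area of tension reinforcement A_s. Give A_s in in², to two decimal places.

M_n = M_u/φ = 7560/0.90 = 8400 kip·in.
From M_n = 0.85 f'_c a b (d − a/2):
a = d − √(d² − 2M_n/(0.85 f'_c b)) = 30.3 − √(30.3² − 2 × 8400/(0.85 × 3 × 14.5)) = 8.766 in.
A_s = 0.85 f'_c a b / f_y = 0.85 × 3 × 8.766 × 14.5 / 60 = 5.402 in².

A_s ≈ 5.40 in²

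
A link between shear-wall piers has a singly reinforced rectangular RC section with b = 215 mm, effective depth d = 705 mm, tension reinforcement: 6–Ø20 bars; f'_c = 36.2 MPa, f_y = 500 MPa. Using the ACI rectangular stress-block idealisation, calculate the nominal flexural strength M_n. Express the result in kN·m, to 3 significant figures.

A_s = 6 × 314 = 1884 mm².
T = A_s f_y = 1884 × 500 = 942000 N = 942 kN.
From C = T: a = T/(0.85 f'_c b) = 942000/(0.85 × 36.2 × 215) = 142.39 mm.
M_n = T(d − a/2) = 942 kN × (705 − 71.195) mm = 597.04 kN·m.

M_n ≈ 597 kN·m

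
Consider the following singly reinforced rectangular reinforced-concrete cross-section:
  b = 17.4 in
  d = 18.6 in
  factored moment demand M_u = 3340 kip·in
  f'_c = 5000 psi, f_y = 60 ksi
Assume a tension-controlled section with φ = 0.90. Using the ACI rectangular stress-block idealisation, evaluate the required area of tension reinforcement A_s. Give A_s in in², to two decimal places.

A_s ≈ 3.61 in²

M_n = M_u/φ = 3340/0.90 = 3711.11 kip·in.
From M_n = 0.85 f'_c a b (d − a/2):
a = d − √(d² − 2M_n/(0.85 f'_c b)) = 18.6 − √(18.6² − 2 × 3711.11/(0.85 × 5 × 17.4)) = 2.929 in.
A_s = 0.85 f'_c a b / f_y = 0.85 × 5 × 2.929 × 17.4 / 60 = 3.610 in².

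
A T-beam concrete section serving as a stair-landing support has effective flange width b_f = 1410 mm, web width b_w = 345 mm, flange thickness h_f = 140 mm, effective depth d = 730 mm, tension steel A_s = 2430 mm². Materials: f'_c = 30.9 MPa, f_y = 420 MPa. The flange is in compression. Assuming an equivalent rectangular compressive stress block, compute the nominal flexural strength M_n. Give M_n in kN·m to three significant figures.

Tension: T = A_s f_y = 2430 × 420 = 1020600 N.
Try a within the flange: a = T/(0.85 f'_c b_f) = 1020600/(0.85 × 30.9 × 1410) = 27.56 mm.
Since a = 27.56 ≤ h_f = 140 mm, the stress block lies entirely in the flange; analyse as a rectangular beam of width b_f.
M_n = T(d − a/2) = 1020600 × (730 − 13.78) = 730.97 × 10⁶ N·mm.
M_n = 730.97 kN·m.

M_n ≈ 731 kN·m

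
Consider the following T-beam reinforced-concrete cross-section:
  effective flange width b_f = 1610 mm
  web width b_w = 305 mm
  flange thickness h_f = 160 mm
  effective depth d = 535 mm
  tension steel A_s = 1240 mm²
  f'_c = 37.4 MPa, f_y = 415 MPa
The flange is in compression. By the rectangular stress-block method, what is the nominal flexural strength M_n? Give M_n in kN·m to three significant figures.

M_n ≈ 273 kN·m

Tension: T = A_s f_y = 1240 × 415 = 514600 N.
Try a within the flange: a = T/(0.85 f'_c b_f) = 514600/(0.85 × 37.4 × 1610) = 10.05 mm.
Since a = 10.05 ≤ h_f = 160 mm, the stress block lies entirely in the flange; analyse as a rectangular beam of width b_f.
M_n = T(d − a/2) = 514600 × (535 − 5.025) = 272.73 × 10⁶ N·mm.
M_n = 272.73 kN·m.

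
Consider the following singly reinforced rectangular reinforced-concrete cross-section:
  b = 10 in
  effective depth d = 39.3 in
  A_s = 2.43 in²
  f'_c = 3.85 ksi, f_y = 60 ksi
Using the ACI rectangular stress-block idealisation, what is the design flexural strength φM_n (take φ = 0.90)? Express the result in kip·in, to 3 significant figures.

φM_n ≈ 4860 kip·in

T = A_s f_y = 2.43 × 60 = 145.8 kips.
a = T/(0.85 f'_c b) = 145.8/(0.85 × 3.85 × 10) = 4.455 in.
M_n = T(d − a/2) = 145.8 × (39.3 − 2.2275) = 5405.2 kip·in.
φM_n = 0.90 × 5405.2 = 4864.7 kip·in.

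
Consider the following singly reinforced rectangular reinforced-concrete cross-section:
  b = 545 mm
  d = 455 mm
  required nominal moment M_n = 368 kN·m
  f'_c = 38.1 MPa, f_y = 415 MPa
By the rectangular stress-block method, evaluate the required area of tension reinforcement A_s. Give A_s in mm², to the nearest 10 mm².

With M_n = 0.85 f'_c a b (d − a/2), solve the quadratic for a:
a = d − √(d² − 2M_n/(0.85 f'_c b)) = 455 − √(455² − 2 × 368×10⁶/(0.85 × 38.1 × 545)) = 48.40 mm.
A_s = 0.85 f'_c a b / f_y = 0.85 × 38.1 × 48.40 × 545 / 415 = 2058.4 mm².

A_s ≈ 2060 mm²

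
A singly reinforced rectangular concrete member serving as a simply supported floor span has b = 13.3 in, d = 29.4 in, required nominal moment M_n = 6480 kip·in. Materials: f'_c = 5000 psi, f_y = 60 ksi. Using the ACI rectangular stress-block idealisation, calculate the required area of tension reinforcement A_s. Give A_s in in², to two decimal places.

From M_n = 0.85 f'_c a b (d − a/2):
a = d − √(d² − 2M_n/(0.85 f'_c b)) = 29.4 − √(29.4² − 2 × 6480/(0.85 × 5 × 13.3)) = 4.199 in.
A_s = 0.85 f'_c a b / f_y = 0.85 × 5 × 4.199 × 13.3 / 60 = 3.956 in².

A_s ≈ 3.96 in²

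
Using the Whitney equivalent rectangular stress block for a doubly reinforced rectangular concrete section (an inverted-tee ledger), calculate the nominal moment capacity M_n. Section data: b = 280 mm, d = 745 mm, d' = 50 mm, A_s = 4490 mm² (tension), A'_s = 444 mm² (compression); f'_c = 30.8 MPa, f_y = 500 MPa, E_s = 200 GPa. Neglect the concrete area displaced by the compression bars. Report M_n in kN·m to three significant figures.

M_n ≈ 1380 kN·m

Assume both tension and compression steel yield.
Net tension couple steel: A_s − A'_s = 4046 mm².
a = (A_s − A'_s) f_y / (0.85 f'_c b) = 2023000/(0.85 × 30.8 × 280) = 275.97 mm.
c = a/β₁ = 275.97/0.83 = 332.49 mm; ε'_s = 0.003(c − d')/c = 0.0025 ≥ f_y/E_s = 0.0025, so compression steel does yield.
M_n = (A_s − A'_s) f_y (d − a/2) + A'_s f_y (d − d') = [2023000 × (745 − 137.985) + 222000 × (745 − 50)] × 10⁻⁶ = 1227.99 + 154.29 = 1382.28 kN·m.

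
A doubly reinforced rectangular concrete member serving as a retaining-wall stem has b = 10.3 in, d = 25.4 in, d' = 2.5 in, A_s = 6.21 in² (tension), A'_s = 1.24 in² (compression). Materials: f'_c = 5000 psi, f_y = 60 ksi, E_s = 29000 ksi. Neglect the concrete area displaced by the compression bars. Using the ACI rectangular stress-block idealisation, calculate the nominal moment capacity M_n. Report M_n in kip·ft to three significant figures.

Assume both steels yield.
a = (A_s − A'_s) f_y/(0.85 f'_c b) = (6.21 − 1.24) × 60/(0.85 × 5 × 10.3) = 6.812 in.
c = a/β₁ = 6.812/0.8 = 8.515 in; ε'_s = 0.003(c − d')/c = 0.0021 ≥ ε_y = 0.0021, so the compression steel yields.
M_n = (A_s − A'_s) f_y (d − a/2) + A'_s f_y (d − d') = 298.2 × (25.4 − 3.406) + 74.4 × (25.4 − 2.5) = 6558.6 + 1703.8 = 8262.4 kip·in = 8262.4/12 = 688.53 kip·ft.

M_n ≈ 689 kip·ft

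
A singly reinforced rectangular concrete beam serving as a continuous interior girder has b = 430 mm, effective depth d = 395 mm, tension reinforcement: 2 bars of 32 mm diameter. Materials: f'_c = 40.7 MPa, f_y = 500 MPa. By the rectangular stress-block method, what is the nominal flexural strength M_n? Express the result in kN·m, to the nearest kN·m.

M_n ≈ 296 kN·m

A_s = 2 × 804 = 1608 mm².
T = A_s f_y = 1608 × 500 = 804000 N = 804 kN.
From C = T: a = T/(0.85 f'_c b) = 804000/(0.85 × 40.7 × 430) = 54.05 mm.
M_n = T(d − a/2) = 804 kN × (395 − 27.025) mm = 295.85 kN·m.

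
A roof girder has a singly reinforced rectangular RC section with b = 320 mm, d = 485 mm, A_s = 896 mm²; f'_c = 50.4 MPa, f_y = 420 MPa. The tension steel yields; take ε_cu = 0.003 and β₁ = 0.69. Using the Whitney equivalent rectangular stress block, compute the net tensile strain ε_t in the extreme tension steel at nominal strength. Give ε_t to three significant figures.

ε_t ≈ 0.0336

a = A_s f_y/(0.85 f'_c b) = 27.45 mm.
β₁ = 0.69, so c = a/β₁ = 27.45/0.69 = 39.78 mm.
From the linear strain diagram with ε_cu = 0.003: ε_t = 0.003 (d − c)/c = 0.003 × (485 − 39.78)/39.78 = 0.0336.
Since ε_t ≥ 0.005, the section is tension-controlled.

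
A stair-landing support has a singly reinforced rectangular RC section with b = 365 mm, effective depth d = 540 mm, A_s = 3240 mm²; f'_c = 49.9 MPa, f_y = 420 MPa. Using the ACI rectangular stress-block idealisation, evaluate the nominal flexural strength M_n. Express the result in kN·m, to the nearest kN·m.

T = A_s f_y = 3240 × 420 = 1360800 N = 1360.8 kN.
From C = T: a = T/(0.85 f'_c b) = 1360800/(0.85 × 49.9 × 365) = 87.90 mm.
M_n = T(d − a/2) = 1360.8 kN × (540 − 43.95) mm = 675.02 kN·m.

M_n ≈ 675 kN·m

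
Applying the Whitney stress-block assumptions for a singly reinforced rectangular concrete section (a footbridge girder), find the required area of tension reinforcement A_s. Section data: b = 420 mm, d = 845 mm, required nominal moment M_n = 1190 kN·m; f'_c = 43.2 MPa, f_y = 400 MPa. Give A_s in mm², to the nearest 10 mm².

A_s ≈ 3730 mm²

With M_n = 0.85 f'_c a b (d − a/2), solve the quadratic for a:
a = d − √(d² − 2M_n/(0.85 f'_c b)) = 845 − √(845² − 2 × 1190×10⁶/(0.85 × 43.2 × 420)) = 96.87 mm.
A_s = 0.85 f'_c a b / f_y = 0.85 × 43.2 × 96.87 × 420 / 400 = 3734.9 mm².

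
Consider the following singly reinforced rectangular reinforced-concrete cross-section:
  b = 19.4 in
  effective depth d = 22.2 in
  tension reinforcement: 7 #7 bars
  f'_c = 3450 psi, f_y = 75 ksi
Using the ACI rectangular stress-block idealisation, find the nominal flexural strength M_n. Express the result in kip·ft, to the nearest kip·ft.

M_n ≈ 510 kip·ft

A_s = 7 × 0.6 = 4.2 in².
T = A_s f_y = 4.2 × 75 = 315 kips.
a = T/(0.85 f'_c b) = 315/(0.85 × 3.45 × 19.4) = 5.537 in.
M_n = T(d − a/2) = 315 × (22.2 − 2.7685) = 6120.9 kip·in = 6120.9/12 = 510.08 kip·ft.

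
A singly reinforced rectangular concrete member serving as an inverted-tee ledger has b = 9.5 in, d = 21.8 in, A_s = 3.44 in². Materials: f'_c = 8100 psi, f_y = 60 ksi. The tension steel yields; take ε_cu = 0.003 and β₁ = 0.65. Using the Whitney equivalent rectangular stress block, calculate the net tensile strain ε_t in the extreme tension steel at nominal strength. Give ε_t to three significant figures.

ε_t ≈ 0.0105

a = A_s f_y/(0.85 f'_c b) = 3.156 in.
β₁ = 0.65, so c = a/β₁ = 3.156/0.65 = 4.855 in.
From the linear strain diagram with ε_cu = 0.003: ε_t = 0.003 (d − c)/c = 0.003 × (21.8 − 4.855)/4.855 = 0.0105.
Since ε_t ≥ 0.005, the section is tension-controlled.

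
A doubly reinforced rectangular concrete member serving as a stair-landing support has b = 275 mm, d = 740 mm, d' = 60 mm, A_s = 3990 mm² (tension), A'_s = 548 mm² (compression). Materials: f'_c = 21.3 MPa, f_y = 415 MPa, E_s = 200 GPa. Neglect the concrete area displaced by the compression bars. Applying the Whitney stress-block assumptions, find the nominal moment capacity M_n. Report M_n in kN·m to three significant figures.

Assume both tension and compression steel yield.
Net tension couple steel: A_s − A'_s = 3442 mm².
a = (A_s − A'_s) f_y / (0.85 f'_c b) = 1428430/(0.85 × 21.3 × 275) = 286.90 mm.
c = a/β₁ = 286.90/0.85 = 337.53 mm; ε'_s = 0.003(c − d')/c = 0.0025 ≥ f_y/E_s = 0.0021, so compression steel does yield.
M_n = (A_s − A'_s) f_y (d − a/2) + A'_s f_y (d − d') = [1428430 × (740 − 143.45) + 227420 × (740 − 60)] × 10⁻⁶ = 852.13 + 154.65 = 1006.78 kN·m.

M_n ≈ 1010 kN·m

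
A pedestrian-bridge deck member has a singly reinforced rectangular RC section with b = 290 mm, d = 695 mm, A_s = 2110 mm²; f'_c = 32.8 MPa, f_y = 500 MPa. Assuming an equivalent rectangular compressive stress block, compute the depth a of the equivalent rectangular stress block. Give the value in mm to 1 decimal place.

a ≈ 130.5 mm

T = A_s f_y = 2110 × 500 = 1055000 N = 1055 kN.
Setting C = 0.85 f'_c a b equal to T: a = 1055000/(0.85 × 32.8 × 290) = 130.5 mm.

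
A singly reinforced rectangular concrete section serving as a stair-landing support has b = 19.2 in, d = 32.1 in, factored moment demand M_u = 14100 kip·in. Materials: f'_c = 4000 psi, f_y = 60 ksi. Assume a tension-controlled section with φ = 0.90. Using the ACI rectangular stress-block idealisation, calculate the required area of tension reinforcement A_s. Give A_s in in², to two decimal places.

M_n = M_u/φ = 14100/0.90 = 15666.7 kip·in.
From M_n = 0.85 f'_c a b (d − a/2):
a = d − √(d² − 2M_n/(0.85 f'_c b)) = 32.1 − √(32.1² − 2 × 15666.7/(0.85 × 4 × 19.2)) = 8.639 in.
A_s = 0.85 f'_c a b / f_y = 0.85 × 4 × 8.639 × 19.2 / 60 = 9.399 in².

A_s ≈ 9.40 in²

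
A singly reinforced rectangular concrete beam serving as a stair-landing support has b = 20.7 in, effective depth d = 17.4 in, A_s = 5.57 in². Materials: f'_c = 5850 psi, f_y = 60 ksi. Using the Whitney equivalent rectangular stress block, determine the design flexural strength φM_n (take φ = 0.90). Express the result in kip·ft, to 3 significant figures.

T = A_s f_y = 5.57 × 60 = 334.2 kips.
a = T/(0.85 f'_c b) = 334.2/(0.85 × 5.85 × 20.7) = 3.247 in.
M_n = T(d − a/2) = 334.2 × (17.4 − 1.6235) = 5272.5 kip·in = 5272.5/12 = 439.38 kip·ft.
φM_n = 0.90 × 439.38 = 395.44 kip·ft.

φM_n ≈ 395 kip·ft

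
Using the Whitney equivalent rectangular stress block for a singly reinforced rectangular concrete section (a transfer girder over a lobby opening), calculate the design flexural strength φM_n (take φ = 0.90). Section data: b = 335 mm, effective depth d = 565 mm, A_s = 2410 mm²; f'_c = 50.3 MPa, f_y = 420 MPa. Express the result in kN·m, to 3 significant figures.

T = A_s f_y = 2410 × 420 = 1012200 N = 1012.2 kN.
From C = T: a = T/(0.85 f'_c b) = 1012200/(0.85 × 50.3 × 335) = 70.67 mm.
M_n = T(d − a/2) = 1012.2 kN × (565 − 35.335) mm = 536.13 kN·m.
φM_n = 0.90 × 536.13 = 482.52 kN·m.

φM_n ≈ 483 kN·m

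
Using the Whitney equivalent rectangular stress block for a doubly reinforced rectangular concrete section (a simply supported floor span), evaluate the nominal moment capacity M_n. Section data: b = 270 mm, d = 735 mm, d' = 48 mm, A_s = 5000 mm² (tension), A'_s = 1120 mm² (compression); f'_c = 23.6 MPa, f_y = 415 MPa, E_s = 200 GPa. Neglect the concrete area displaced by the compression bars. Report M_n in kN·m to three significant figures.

M_n ≈ 1260 kN·m

Assume both tension and compression steel yield.
Net tension couple steel: A_s − A'_s = 3880 mm².
a = (A_s − A'_s) f_y / (0.85 f'_c b) = 1610200/(0.85 × 23.6 × 270) = 297.29 mm.
c = a/β₁ = 297.29/0.85 = 349.75 mm; ε'_s = 0.003(c − d')/c = 0.0026 ≥ f_y/E_s = 0.0021, so compression steel does yield.
M_n = (A_s − A'_s) f_y (d − a/2) + A'_s f_y (d − d') = [1610200 × (735 − 148.645) + 464800 × (735 − 48)] × 10⁻⁶ = 944.15 + 319.32 = 1263.47 kN·m.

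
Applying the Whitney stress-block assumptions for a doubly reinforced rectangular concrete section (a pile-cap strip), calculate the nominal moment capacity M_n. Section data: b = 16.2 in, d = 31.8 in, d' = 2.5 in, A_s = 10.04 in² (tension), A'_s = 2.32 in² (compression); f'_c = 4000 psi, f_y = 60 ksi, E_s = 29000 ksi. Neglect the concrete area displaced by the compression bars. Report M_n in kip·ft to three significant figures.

M_n ≈ 1410 kip·ft

Assume both steels yield.
a = (A_s − A'_s) f_y/(0.85 f'_c b) = (10.04 − 2.32) × 60/(0.85 × 4 × 16.2) = 8.410 in.
c = a/β₁ = 8.410/0.85 = 9.894 in; ε'_s = 0.003(c − d')/c = 0.0022 ≥ ε_y = 0.0021, so the compression steel yields.
M_n = (A_s − A'_s) f_y (d − a/2) + A'_s f_y (d − d') = 463.2 × (31.8 − 4.205) + 139.2 × (31.8 − 2.5) = 12782.0 + 4078.6 = 16860.6 kip·in = 16860.6/12 = 1405.05 kip·ft.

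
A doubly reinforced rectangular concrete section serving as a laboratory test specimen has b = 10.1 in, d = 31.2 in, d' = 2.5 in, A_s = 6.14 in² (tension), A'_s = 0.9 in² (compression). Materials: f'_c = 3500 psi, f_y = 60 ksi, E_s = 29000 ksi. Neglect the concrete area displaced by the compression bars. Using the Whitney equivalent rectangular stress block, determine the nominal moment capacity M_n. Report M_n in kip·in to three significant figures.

M_n ≈ 9710 kip·in

Assume both steels yield.
a = (A_s − A'_s) f_y/(0.85 f'_c b) = (6.14 − 0.9) × 60/(0.85 × 3.5 × 10.1) = 10.463 in.
c = a/β₁ = 10.463/0.85 = 12.309 in; ε'_s = 0.003(c − d')/c = 0.0024 ≥ ε_y = 0.0021, so the compression steel yields.
M_n = (A_s − A'_s) f_y (d − a/2) + A'_s f_y (d − d') = 314.4 × (31.2 − 5.2315) + 54 × (31.2 − 2.5) = 8164.5 + 1549.8 = 9714.3 kip·in.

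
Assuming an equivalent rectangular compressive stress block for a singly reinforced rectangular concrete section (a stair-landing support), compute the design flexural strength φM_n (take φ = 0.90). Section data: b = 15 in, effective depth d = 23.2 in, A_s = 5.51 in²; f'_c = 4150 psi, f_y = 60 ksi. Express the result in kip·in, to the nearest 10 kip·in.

T = A_s f_y = 5.51 × 60 = 330.6 kips.
a = T/(0.85 f'_c b) = 330.6/(0.85 × 4.15 × 15) = 6.248 in.
M_n = T(d − a/2) = 330.6 × (23.2 − 3.124) = 6637.1 kip·in.
φM_n = 0.90 × 6637.1 = 5973.4 kip·in.

φM_n ≈ 5970 kip·in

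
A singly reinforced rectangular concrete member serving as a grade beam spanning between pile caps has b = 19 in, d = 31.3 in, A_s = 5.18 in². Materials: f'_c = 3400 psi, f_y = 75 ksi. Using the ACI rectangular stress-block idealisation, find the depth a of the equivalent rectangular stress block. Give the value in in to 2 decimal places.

T = A_s f_y = 5.18 × 75 = 388.5 kips.
a = T/(0.85 f'_c b) = 388.5/(0.85 × 3.4 × 19) = 7.08 in.

a ≈ 7.08 in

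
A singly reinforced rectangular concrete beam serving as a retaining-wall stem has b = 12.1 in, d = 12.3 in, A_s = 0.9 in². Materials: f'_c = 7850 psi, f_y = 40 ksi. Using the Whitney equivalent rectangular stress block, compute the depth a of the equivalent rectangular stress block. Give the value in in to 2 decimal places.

T = A_s f_y = 0.9 × 40 = 36 kips.
a = T/(0.85 f'_c b) = 36/(0.85 × 7.85 × 12.1) = 0.45 in.

a ≈ 0.45 in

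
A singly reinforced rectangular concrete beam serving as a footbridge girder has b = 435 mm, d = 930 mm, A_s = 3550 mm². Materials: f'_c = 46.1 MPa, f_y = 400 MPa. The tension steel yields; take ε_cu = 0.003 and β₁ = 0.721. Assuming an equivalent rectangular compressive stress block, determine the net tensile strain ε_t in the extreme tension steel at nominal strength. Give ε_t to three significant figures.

a = A_s f_y/(0.85 f'_c b) = 83.31 mm.
β₁ = 0.721, so c = a/β₁ = 83.31/0.721 = 115.55 mm.
From the linear strain diagram with ε_cu = 0.003: ε_t = 0.003 (d − c)/c = 0.003 × (930 − 115.55)/115.55 = 0.0211.
Since ε_t ≥ 0.005, the section is tension-controlled.

ε_t ≈ 0.0211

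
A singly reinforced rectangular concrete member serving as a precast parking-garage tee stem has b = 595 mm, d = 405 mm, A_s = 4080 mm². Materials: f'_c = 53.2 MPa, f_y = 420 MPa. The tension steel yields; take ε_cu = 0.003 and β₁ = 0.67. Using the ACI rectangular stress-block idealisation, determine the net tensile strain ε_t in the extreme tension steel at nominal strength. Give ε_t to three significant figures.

a = A_s f_y/(0.85 f'_c b) = 63.69 mm.
β₁ = 0.67, so c = a/β₁ = 63.69/0.67 = 95.06 mm.
From the linear strain diagram with ε_cu = 0.003: ε_t = 0.003 (d − c)/c = 0.003 × (405 − 95.06)/95.06 = 0.00978.
Since ε_t ≥ 0.005, the section is tension-controlled.

ε_t ≈ 0.00978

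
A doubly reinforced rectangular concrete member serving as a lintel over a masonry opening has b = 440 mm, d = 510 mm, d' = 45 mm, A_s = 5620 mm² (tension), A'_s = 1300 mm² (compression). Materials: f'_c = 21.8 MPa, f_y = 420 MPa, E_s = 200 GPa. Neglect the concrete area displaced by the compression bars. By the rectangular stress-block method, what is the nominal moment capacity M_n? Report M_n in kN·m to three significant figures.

Assume both tension and compression steel yield.
Net tension couple steel: A_s − A'_s = 4320 mm².
a = (A_s − A'_s) f_y / (0.85 f'_c b) = 1814400/(0.85 × 21.8 × 440) = 222.54 mm.
c = a/β₁ = 222.54/0.85 = 261.81 mm; ε'_s = 0.003(c − d')/c = 0.0025 ≥ f_y/E_s = 0.0021, so compression steel does yield.
M_n = (A_s − A'_s) f_y (d − a/2) + A'_s f_y (d − d') = [1814400 × (510 − 111.27) + 546000 × (510 − 45)] × 10⁻⁶ = 723.46 + 253.89 = 977.35 kN·m.

M_n ≈ 977 kN·m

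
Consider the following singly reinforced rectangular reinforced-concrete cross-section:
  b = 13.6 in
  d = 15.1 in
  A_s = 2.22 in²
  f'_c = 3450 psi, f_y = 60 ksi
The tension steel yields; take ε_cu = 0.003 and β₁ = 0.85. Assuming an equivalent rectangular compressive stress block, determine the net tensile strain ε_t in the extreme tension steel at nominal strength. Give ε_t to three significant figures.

ε_t ≈ 0.00853

a = A_s f_y/(0.85 f'_c b) = 3.340 in.
β₁ = 0.85, so c = a/β₁ = 3.340/0.85 = 3.929 in.
From the linear strain diagram with ε_cu = 0.003: ε_t = 0.003 (d − c)/c = 0.003 × (15.1 − 3.929)/3.929 = 0.00853.
Since ε_t ≥ 0.005, the section is tension-controlled.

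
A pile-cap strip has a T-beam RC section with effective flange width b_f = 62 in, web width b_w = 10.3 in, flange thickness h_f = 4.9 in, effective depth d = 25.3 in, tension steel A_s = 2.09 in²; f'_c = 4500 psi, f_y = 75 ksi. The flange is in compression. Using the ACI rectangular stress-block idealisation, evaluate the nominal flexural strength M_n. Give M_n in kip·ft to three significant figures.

Tension: T = A_s f_y = 2.09 × 75 = 156.75 kips.
Try a within the flange: a = T/(0.85 f'_c b_f) = 156.75/(0.85 × 4.5 × 62) = 0.661 in.
Since a = 0.661 ≤ h_f = 4.9 in, the stress block lies entirely in the flange; analyse as a rectangular beam of width b_f.
M_n = T(d − a/2) = 156.75 × (25.3 − 0.3305) = 3914.0 kip·in.
M_n = 3914.0/12 = 326.17 kip·ft.

M_n ≈ 326 kip·ft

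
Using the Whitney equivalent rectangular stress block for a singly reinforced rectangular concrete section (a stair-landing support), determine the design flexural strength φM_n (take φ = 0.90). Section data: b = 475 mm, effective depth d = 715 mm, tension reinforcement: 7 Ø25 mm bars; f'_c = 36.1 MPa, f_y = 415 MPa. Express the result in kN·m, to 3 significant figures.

A_s = 7 × 491 = 3437 mm².
T = A_s f_y = 3437 × 415 = 1426355 N = 1426.355 kN.
From C = T: a = T/(0.85 f'_c b) = 1426355/(0.85 × 36.1 × 475) = 97.86 mm.
M_n = T(d − a/2) = 1426.355 kN × (715 − 48.93) mm = 950.05 kN·m.
φM_n = 0.90 × 950.05 = 855.05 kN·m.

φM_n ≈ 855 kN·m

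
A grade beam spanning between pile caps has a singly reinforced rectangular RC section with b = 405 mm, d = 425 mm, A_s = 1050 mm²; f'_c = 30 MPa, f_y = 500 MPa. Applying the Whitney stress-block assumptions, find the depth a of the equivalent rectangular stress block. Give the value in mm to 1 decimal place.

a ≈ 50.8 mm

T = A_s f_y = 1050 × 500 = 525000 N = 525 kN.
Setting C = 0.85 f'_c a b equal to T: a = 525000/(0.85 × 30 × 405) = 50.8 mm.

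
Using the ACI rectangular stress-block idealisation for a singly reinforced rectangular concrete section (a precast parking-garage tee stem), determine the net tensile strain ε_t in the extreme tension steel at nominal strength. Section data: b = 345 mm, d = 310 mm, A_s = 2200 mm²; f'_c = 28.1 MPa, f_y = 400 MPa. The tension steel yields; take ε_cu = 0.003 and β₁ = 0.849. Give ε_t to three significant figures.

a = A_s f_y/(0.85 f'_c b) = 106.79 mm.
β₁ = 0.849, so c = a/β₁ = 106.79/0.849 = 125.78 mm.
From the linear strain diagram with ε_cu = 0.003: ε_t = 0.003 (d − c)/c = 0.003 × (310 − 125.78)/125.78 = 0.00439.
ε_t is between 0.004 and 0.005 — transition zone.

ε_t ≈ 0.00439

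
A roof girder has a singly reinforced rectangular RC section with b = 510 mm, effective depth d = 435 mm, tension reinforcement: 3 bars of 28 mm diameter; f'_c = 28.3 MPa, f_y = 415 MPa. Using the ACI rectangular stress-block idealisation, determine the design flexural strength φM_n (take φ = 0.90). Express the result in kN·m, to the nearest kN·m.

φM_n ≈ 279 kN·m

A_s = 3 × 616 = 1848 mm².
T = A_s f_y = 1848 × 415 = 766920 N = 766.92 kN.
From C = T: a = T/(0.85 f'_c b) = 766920/(0.85 × 28.3 × 510) = 62.51 mm.
M_n = T(d − a/2) = 766.92 kN × (435 − 31.255) mm = 309.64 kN·m.
φM_n = 0.90 × 309.64 = 278.68 kN·m.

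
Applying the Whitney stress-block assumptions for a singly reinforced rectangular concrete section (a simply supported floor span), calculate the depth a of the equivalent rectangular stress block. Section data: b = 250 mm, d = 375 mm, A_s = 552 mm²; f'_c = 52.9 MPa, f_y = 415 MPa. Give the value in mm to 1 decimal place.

T = A_s f_y = 552 × 415 = 229080 N = 229.08 kN.
Setting C = 0.85 f'_c a b equal to T: a = 229080/(0.85 × 52.9 × 250) = 20.4 mm.

a ≈ 20.4 mm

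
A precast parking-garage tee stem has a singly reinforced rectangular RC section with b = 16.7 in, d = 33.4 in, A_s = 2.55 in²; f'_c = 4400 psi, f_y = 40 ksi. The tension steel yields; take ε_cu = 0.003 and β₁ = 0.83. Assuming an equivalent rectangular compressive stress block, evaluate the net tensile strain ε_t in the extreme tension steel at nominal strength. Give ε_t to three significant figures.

a = A_s f_y/(0.85 f'_c b) = 1.633 in.
β₁ = 0.83, so c = a/β₁ = 1.633/0.83 = 1.967 in.
From the linear strain diagram with ε_cu = 0.003: ε_t = 0.003 (d − c)/c = 0.003 × (33.4 − 1.967)/1.967 = 0.0479.
Since ε_t ≥ 0.005, the section is tension-controlled.

ε_t ≈ 0.0479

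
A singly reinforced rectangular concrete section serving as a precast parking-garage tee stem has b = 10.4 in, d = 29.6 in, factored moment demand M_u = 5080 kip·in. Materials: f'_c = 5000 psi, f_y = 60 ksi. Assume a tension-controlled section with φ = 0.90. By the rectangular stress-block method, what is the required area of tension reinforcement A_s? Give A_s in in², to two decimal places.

M_n = M_u/φ = 5080/0.90 = 5644.44 kip·in.
From M_n = 0.85 f'_c a b (d − a/2):
a = d − √(d² − 2M_n/(0.85 f'_c b)) = 29.6 − √(29.6² − 2 × 5644.44/(0.85 × 5 × 10.4)) = 4.685 in.
A_s = 0.85 f'_c a b / f_y = 0.85 × 5 × 4.685 × 10.4 / 60 = 3.451 in².

A_s ≈ 3.45 in²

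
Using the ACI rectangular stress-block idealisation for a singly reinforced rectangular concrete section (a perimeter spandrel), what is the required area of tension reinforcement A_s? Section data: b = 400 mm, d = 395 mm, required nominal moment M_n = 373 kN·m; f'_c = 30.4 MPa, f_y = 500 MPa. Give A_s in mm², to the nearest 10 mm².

A_s ≈ 2180 mm²

With M_n = 0.85 f'_c a b (d − a/2), solve the quadratic for a:
a = d − √(d² − 2M_n/(0.85 f'_c b)) = 395 − √(395² − 2 × 373×10⁶/(0.85 × 30.4 × 400)) = 105.43 mm.
A_s = 0.85 f'_c a b / f_y = 0.85 × 30.4 × 105.43 × 400 / 500 = 2179.4 mm².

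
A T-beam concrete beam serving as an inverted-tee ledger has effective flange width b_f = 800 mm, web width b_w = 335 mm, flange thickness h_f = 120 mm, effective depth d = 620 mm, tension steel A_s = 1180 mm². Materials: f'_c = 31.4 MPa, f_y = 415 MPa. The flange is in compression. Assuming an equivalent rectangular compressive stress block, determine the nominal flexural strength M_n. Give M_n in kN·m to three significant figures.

M_n ≈ 298 kN·m

Tension: T = A_s f_y = 1180 × 415 = 489700 N.
Try a within the flange: a = T/(0.85 f'_c b_f) = 489700/(0.85 × 31.4 × 800) = 22.93 mm.
Since a = 22.93 ≤ h_f = 120 mm, the stress block lies entirely in the flange; analyse as a rectangular beam of width b_f.
M_n = T(d − a/2) = 489700 × (620 − 11.465) = 298.00 × 10⁶ N·mm.
M_n = 298.00 kN·m.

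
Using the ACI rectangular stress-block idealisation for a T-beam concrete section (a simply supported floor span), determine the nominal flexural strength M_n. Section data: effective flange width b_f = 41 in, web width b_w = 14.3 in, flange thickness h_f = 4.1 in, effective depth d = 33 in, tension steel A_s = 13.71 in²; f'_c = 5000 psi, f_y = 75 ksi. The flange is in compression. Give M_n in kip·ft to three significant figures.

M_n ≈ 2530 kip·ft

Tension: T = A_s f_y = 13.71 × 75 = 1028.25 kips.
Try a within the flange: a = T/(0.85 f'_c b_f) = 1028.25/(0.85 × 5 × 41) = 5.901 in.
a = 5.901 > h_f = 4.1 in: the block extends into the web. Split into flange-overhang and web parts.
C_f = 0.85 f'_c (b_f − b_w) h_f = 0.85 × 5 × (41 − 14.3) × 4.1 = 465.2 kips.
Remaining web compression depth: a_w = (T − C_f)/(0.85 f'_c b_w) = (1028.25 − 465.2)/(0.85 × 5 × 14.3) = 9.265 in.
M_n = C_f(d − h_f/2) + (T − C_f)(d − a_w/2) = 465.2 × (33 − 2.05) + 563.05 × (33 − 4.6325) = 14397.9 + 15972.3 = 30370.2 kip·in.
M_n = 30370.2/12 = 2530.85 kip·ft.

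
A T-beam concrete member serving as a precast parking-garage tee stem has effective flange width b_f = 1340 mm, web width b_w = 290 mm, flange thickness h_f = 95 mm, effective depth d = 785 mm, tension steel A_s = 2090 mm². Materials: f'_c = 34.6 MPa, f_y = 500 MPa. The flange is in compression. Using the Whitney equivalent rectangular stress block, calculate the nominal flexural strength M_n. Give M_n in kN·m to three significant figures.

M_n ≈ 806 kN·m

Tension: T = A_s f_y = 2090 × 500 = 1045000 N.
Try a within the flange: a = T/(0.85 f'_c b_f) = 1045000/(0.85 × 34.6 × 1340) = 26.52 mm.
Since a = 26.52 ≤ h_f = 95 mm, the stress block lies entirely in the flange; analyse as a rectangular beam of width b_f.
M_n = T(d − a/2) = 1045000 × (785 − 13.26) = 806.47 × 10⁶ N·mm.
M_n = 806.47 kN·m.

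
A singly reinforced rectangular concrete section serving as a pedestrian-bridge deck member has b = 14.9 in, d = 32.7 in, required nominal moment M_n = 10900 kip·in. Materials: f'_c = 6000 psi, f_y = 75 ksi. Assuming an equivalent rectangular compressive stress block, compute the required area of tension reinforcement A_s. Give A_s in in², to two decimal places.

A_s ≈ 4.79 in²

From M_n = 0.85 f'_c a b (d − a/2):
a = d − √(d² − 2M_n/(0.85 f'_c b)) = 32.7 − √(32.7² − 2 × 10900/(0.85 × 6 × 14.9)) = 4.728 in.
A_s = 0.85 f'_c a b / f_y = 0.85 × 6 × 4.728 × 14.9 / 75 = 4.790 in².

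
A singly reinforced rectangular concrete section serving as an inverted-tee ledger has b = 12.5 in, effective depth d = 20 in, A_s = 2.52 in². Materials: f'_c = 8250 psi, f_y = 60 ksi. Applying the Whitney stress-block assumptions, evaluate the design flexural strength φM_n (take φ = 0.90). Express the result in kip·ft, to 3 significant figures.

φM_n ≈ 217 kip·ft

T = A_s f_y = 2.52 × 60 = 151.2 kips.
a = T/(0.85 f'_c b) = 151.2/(0.85 × 8.25 × 12.5) = 1.725 in.
M_n = T(d − a/2) = 151.2 × (20 − 0.8625) = 2893.6 kip·in = 2893.6/12 = 241.13 kip·ft.
φM_n = 0.90 × 241.13 = 217.02 kip·ft.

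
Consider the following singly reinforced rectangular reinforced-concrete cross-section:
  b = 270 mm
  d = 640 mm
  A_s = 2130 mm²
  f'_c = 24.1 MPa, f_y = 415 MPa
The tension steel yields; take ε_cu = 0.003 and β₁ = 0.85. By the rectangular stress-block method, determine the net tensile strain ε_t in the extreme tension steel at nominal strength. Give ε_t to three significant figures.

ε_t ≈ 0.00721

a = A_s f_y/(0.85 f'_c b) = 159.82 mm.
β₁ = 0.85, so c = a/β₁ = 159.82/0.85 = 188.02 mm.
From the linear strain diagram with ε_cu = 0.003: ε_t = 0.003 (d − c)/c = 0.003 × (640 − 188.02)/188.02 = 0.00721.
Since ε_t ≥ 0.005, the section is tension-controlled.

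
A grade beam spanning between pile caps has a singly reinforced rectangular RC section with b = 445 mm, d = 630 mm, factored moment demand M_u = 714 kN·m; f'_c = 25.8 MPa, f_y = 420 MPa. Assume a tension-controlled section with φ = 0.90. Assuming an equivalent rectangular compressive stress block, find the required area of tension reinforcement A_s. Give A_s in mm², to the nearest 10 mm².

A_s ≈ 3390 mm²

M_n = M_u/φ = 714/0.90 = 793.333 kN·m.
With M_n = 0.85 f'_c a b (d − a/2), solve the quadratic for a:
a = d − √(d² − 2M_n/(0.85 f'_c b)) = 630 − √(630² − 2 × 793.333×10⁶/(0.85 × 25.8 × 445)) = 145.94 mm.
A_s = 0.85 f'_c a b / f_y = 0.85 × 25.8 × 145.94 × 445 / 420 = 3391.0 mm².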